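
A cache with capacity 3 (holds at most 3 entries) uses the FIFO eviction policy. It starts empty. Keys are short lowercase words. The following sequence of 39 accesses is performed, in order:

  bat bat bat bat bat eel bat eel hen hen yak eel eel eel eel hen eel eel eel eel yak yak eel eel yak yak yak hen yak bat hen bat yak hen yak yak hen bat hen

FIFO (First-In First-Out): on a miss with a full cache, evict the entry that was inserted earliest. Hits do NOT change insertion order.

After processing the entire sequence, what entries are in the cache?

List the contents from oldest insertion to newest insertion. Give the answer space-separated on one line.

Answer: hen yak bat

Derivation:
FIFO simulation (capacity=3):
  1. access bat: MISS. Cache (old->new): [bat]
  2. access bat: HIT. Cache (old->new): [bat]
  3. access bat: HIT. Cache (old->new): [bat]
  4. access bat: HIT. Cache (old->new): [bat]
  5. access bat: HIT. Cache (old->new): [bat]
  6. access eel: MISS. Cache (old->new): [bat eel]
  7. access bat: HIT. Cache (old->new): [bat eel]
  8. access eel: HIT. Cache (old->new): [bat eel]
  9. access hen: MISS. Cache (old->new): [bat eel hen]
  10. access hen: HIT. Cache (old->new): [bat eel hen]
  11. access yak: MISS, evict bat. Cache (old->new): [eel hen yak]
  12. access eel: HIT. Cache (old->new): [eel hen yak]
  13. access eel: HIT. Cache (old->new): [eel hen yak]
  14. access eel: HIT. Cache (old->new): [eel hen yak]
  15. access eel: HIT. Cache (old->new): [eel hen yak]
  16. access hen: HIT. Cache (old->new): [eel hen yak]
  17. access eel: HIT. Cache (old->new): [eel hen yak]
  18. access eel: HIT. Cache (old->new): [eel hen yak]
  19. access eel: HIT. Cache (old->new): [eel hen yak]
  20. access eel: HIT. Cache (old->new): [eel hen yak]
  21. access yak: HIT. Cache (old->new): [eel hen yak]
  22. access yak: HIT. Cache (old->new): [eel hen yak]
  23. access eel: HIT. Cache (old->new): [eel hen yak]
  24. access eel: HIT. Cache (old->new): [eel hen yak]
  25. access yak: HIT. Cache (old->new): [eel hen yak]
  26. access yak: HIT. Cache (old->new): [eel hen yak]
  27. access yak: HIT. Cache (old->new): [eel hen yak]
  28. access hen: HIT. Cache (old->new): [eel hen yak]
  29. access yak: HIT. Cache (old->new): [eel hen yak]
  30. access bat: MISS, evict eel. Cache (old->new): [hen yak bat]
  31. access hen: HIT. Cache (old->new): [hen yak bat]
  32. access bat: HIT. Cache (old->new): [hen yak bat]
  33. access yak: HIT. Cache (old->new): [hen yak bat]
  34. access hen: HIT. Cache (old->new): [hen yak bat]
  35. access yak: HIT. Cache (old->new): [hen yak bat]
  36. access yak: HIT. Cache (old->new): [hen yak bat]
  37. access hen: HIT. Cache (old->new): [hen yak bat]
  38. access bat: HIT. Cache (old->new): [hen yak bat]
  39. access hen: HIT. Cache (old->new): [hen yak bat]
Total: 34 hits, 5 misses, 2 evictions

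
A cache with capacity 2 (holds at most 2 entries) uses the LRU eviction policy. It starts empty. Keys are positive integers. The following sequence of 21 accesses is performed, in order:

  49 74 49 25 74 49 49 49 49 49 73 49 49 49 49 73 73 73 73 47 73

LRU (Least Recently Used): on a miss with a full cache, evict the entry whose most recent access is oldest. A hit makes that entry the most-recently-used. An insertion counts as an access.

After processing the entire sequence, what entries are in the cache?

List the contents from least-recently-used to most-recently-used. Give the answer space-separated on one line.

LRU simulation (capacity=2):
  1. access 49: MISS. Cache (LRU->MRU): [49]
  2. access 74: MISS. Cache (LRU->MRU): [49 74]
  3. access 49: HIT. Cache (LRU->MRU): [74 49]
  4. access 25: MISS, evict 74. Cache (LRU->MRU): [49 25]
  5. access 74: MISS, evict 49. Cache (LRU->MRU): [25 74]
  6. access 49: MISS, evict 25. Cache (LRU->MRU): [74 49]
  7. access 49: HIT. Cache (LRU->MRU): [74 49]
  8. access 49: HIT. Cache (LRU->MRU): [74 49]
  9. access 49: HIT. Cache (LRU->MRU): [74 49]
  10. access 49: HIT. Cache (LRU->MRU): [74 49]
  11. access 73: MISS, evict 74. Cache (LRU->MRU): [49 73]
  12. access 49: HIT. Cache (LRU->MRU): [73 49]
  13. access 49: HIT. Cache (LRU->MRU): [73 49]
  14. access 49: HIT. Cache (LRU->MRU): [73 49]
  15. access 49: HIT. Cache (LRU->MRU): [73 49]
  16. access 73: HIT. Cache (LRU->MRU): [49 73]
  17. access 73: HIT. Cache (LRU->MRU): [49 73]
  18. access 73: HIT. Cache (LRU->MRU): [49 73]
  19. access 73: HIT. Cache (LRU->MRU): [49 73]
  20. access 47: MISS, evict 49. Cache (LRU->MRU): [73 47]
  21. access 73: HIT. Cache (LRU->MRU): [47 73]
Total: 14 hits, 7 misses, 5 evictions

Answer: 47 73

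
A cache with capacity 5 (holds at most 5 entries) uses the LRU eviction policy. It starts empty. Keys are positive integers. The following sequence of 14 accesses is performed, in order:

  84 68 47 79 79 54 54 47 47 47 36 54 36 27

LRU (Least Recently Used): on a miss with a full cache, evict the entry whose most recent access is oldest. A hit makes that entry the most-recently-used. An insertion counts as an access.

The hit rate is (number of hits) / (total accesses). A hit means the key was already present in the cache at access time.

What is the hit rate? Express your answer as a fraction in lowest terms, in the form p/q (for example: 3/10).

LRU simulation (capacity=5):
  1. access 84: MISS. Cache (LRU->MRU): [84]
  2. access 68: MISS. Cache (LRU->MRU): [84 68]
  3. access 47: MISS. Cache (LRU->MRU): [84 68 47]
  4. access 79: MISS. Cache (LRU->MRU): [84 68 47 79]
  5. access 79: HIT. Cache (LRU->MRU): [84 68 47 79]
  6. access 54: MISS. Cache (LRU->MRU): [84 68 47 79 54]
  7. access 54: HIT. Cache (LRU->MRU): [84 68 47 79 54]
  8. access 47: HIT. Cache (LRU->MRU): [84 68 79 54 47]
  9. access 47: HIT. Cache (LRU->MRU): [84 68 79 54 47]
  10. access 47: HIT. Cache (LRU->MRU): [84 68 79 54 47]
  11. access 36: MISS, evict 84. Cache (LRU->MRU): [68 79 54 47 36]
  12. access 54: HIT. Cache (LRU->MRU): [68 79 47 36 54]
  13. access 36: HIT. Cache (LRU->MRU): [68 79 47 54 36]
  14. access 27: MISS, evict 68. Cache (LRU->MRU): [79 47 54 36 27]
Total: 7 hits, 7 misses, 2 evictions

Hit rate = 7/14 = 1/2

Answer: 1/2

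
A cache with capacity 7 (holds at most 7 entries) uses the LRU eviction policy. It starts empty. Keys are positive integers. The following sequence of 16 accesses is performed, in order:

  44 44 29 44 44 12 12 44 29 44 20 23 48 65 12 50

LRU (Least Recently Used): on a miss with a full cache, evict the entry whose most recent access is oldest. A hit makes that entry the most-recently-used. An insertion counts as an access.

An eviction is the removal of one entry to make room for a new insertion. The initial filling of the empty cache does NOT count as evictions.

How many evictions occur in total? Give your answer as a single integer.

LRU simulation (capacity=7):
  1. access 44: MISS. Cache (LRU->MRU): [44]
  2. access 44: HIT. Cache (LRU->MRU): [44]
  3. access 29: MISS. Cache (LRU->MRU): [44 29]
  4. access 44: HIT. Cache (LRU->MRU): [29 44]
  5. access 44: HIT. Cache (LRU->MRU): [29 44]
  6. access 12: MISS. Cache (LRU->MRU): [29 44 12]
  7. access 12: HIT. Cache (LRU->MRU): [29 44 12]
  8. access 44: HIT. Cache (LRU->MRU): [29 12 44]
  9. access 29: HIT. Cache (LRU->MRU): [12 44 29]
  10. access 44: HIT. Cache (LRU->MRU): [12 29 44]
  11. access 20: MISS. Cache (LRU->MRU): [12 29 44 20]
  12. access 23: MISS. Cache (LRU->MRU): [12 29 44 20 23]
  13. access 48: MISS. Cache (LRU->MRU): [12 29 44 20 23 48]
  14. access 65: MISS. Cache (LRU->MRU): [12 29 44 20 23 48 65]
  15. access 12: HIT. Cache (LRU->MRU): [29 44 20 23 48 65 12]
  16. access 50: MISS, evict 29. Cache (LRU->MRU): [44 20 23 48 65 12 50]
Total: 8 hits, 8 misses, 1 evictions

Answer: 1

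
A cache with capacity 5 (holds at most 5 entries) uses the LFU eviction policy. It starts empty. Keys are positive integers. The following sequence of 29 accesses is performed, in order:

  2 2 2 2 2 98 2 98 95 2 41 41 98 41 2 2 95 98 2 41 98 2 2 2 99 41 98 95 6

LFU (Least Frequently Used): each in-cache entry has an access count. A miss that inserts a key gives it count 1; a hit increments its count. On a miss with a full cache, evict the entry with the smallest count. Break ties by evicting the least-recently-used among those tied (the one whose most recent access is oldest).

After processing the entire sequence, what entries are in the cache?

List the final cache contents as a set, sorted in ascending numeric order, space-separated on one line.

Answer: 2 6 41 95 98

Derivation:
LFU simulation (capacity=5):
  1. access 2: MISS. Cache: [2(c=1)]
  2. access 2: HIT, count now 2. Cache: [2(c=2)]
  3. access 2: HIT, count now 3. Cache: [2(c=3)]
  4. access 2: HIT, count now 4. Cache: [2(c=4)]
  5. access 2: HIT, count now 5. Cache: [2(c=5)]
  6. access 98: MISS. Cache: [98(c=1) 2(c=5)]
  7. access 2: HIT, count now 6. Cache: [98(c=1) 2(c=6)]
  8. access 98: HIT, count now 2. Cache: [98(c=2) 2(c=6)]
  9. access 95: MISS. Cache: [95(c=1) 98(c=2) 2(c=6)]
  10. access 2: HIT, count now 7. Cache: [95(c=1) 98(c=2) 2(c=7)]
  11. access 41: MISS. Cache: [95(c=1) 41(c=1) 98(c=2) 2(c=7)]
  12. access 41: HIT, count now 2. Cache: [95(c=1) 98(c=2) 41(c=2) 2(c=7)]
  13. access 98: HIT, count now 3. Cache: [95(c=1) 41(c=2) 98(c=3) 2(c=7)]
  14. access 41: HIT, count now 3. Cache: [95(c=1) 98(c=3) 41(c=3) 2(c=7)]
  15. access 2: HIT, count now 8. Cache: [95(c=1) 98(c=3) 41(c=3) 2(c=8)]
  16. access 2: HIT, count now 9. Cache: [95(c=1) 98(c=3) 41(c=3) 2(c=9)]
  17. access 95: HIT, count now 2. Cache: [95(c=2) 98(c=3) 41(c=3) 2(c=9)]
  18. access 98: HIT, count now 4. Cache: [95(c=2) 41(c=3) 98(c=4) 2(c=9)]
  19. access 2: HIT, count now 10. Cache: [95(c=2) 41(c=3) 98(c=4) 2(c=10)]
  20. access 41: HIT, count now 4. Cache: [95(c=2) 98(c=4) 41(c=4) 2(c=10)]
  21. access 98: HIT, count now 5. Cache: [95(c=2) 41(c=4) 98(c=5) 2(c=10)]
  22. access 2: HIT, count now 11. Cache: [95(c=2) 41(c=4) 98(c=5) 2(c=11)]
  23. access 2: HIT, count now 12. Cache: [95(c=2) 41(c=4) 98(c=5) 2(c=12)]
  24. access 2: HIT, count now 13. Cache: [95(c=2) 41(c=4) 98(c=5) 2(c=13)]
  25. access 99: MISS. Cache: [99(c=1) 95(c=2) 41(c=4) 98(c=5) 2(c=13)]
  26. access 41: HIT, count now 5. Cache: [99(c=1) 95(c=2) 98(c=5) 41(c=5) 2(c=13)]
  27. access 98: HIT, count now 6. Cache: [99(c=1) 95(c=2) 41(c=5) 98(c=6) 2(c=13)]
  28. access 95: HIT, count now 3. Cache: [99(c=1) 95(c=3) 41(c=5) 98(c=6) 2(c=13)]
  29. access 6: MISS, evict 99(c=1). Cache: [6(c=1) 95(c=3) 41(c=5) 98(c=6) 2(c=13)]
Total: 23 hits, 6 misses, 1 evictions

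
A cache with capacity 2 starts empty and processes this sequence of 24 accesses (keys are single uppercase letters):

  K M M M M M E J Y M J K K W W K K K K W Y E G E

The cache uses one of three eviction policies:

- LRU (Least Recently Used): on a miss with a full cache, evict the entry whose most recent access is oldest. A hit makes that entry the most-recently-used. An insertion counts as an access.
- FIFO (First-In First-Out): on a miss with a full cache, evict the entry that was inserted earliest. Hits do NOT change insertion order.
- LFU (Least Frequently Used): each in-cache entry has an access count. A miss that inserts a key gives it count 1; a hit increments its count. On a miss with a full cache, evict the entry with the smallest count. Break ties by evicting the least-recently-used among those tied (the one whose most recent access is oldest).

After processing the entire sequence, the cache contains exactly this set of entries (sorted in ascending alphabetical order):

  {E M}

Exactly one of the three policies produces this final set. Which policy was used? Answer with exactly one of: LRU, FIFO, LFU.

Simulating under each policy and comparing final sets:
  LRU: final set = {E G} -> differs
  FIFO: final set = {E G} -> differs
  LFU: final set = {E M} -> MATCHES target
Only LFU produces the target set.

Answer: LFU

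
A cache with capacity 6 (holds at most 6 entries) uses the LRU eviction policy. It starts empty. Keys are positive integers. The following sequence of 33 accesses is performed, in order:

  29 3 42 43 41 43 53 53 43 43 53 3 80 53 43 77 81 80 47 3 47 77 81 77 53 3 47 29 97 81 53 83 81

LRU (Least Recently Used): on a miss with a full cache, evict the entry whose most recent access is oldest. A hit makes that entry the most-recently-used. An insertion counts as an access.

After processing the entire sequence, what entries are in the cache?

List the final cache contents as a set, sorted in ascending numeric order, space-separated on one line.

LRU simulation (capacity=6):
  1. access 29: MISS. Cache (LRU->MRU): [29]
  2. access 3: MISS. Cache (LRU->MRU): [29 3]
  3. access 42: MISS. Cache (LRU->MRU): [29 3 42]
  4. access 43: MISS. Cache (LRU->MRU): [29 3 42 43]
  5. access 41: MISS. Cache (LRU->MRU): [29 3 42 43 41]
  6. access 43: HIT. Cache (LRU->MRU): [29 3 42 41 43]
  7. access 53: MISS. Cache (LRU->MRU): [29 3 42 41 43 53]
  8. access 53: HIT. Cache (LRU->MRU): [29 3 42 41 43 53]
  9. access 43: HIT. Cache (LRU->MRU): [29 3 42 41 53 43]
  10. access 43: HIT. Cache (LRU->MRU): [29 3 42 41 53 43]
  11. access 53: HIT. Cache (LRU->MRU): [29 3 42 41 43 53]
  12. access 3: HIT. Cache (LRU->MRU): [29 42 41 43 53 3]
  13. access 80: MISS, evict 29. Cache (LRU->MRU): [42 41 43 53 3 80]
  14. access 53: HIT. Cache (LRU->MRU): [42 41 43 3 80 53]
  15. access 43: HIT. Cache (LRU->MRU): [42 41 3 80 53 43]
  16. access 77: MISS, evict 42. Cache (LRU->MRU): [41 3 80 53 43 77]
  17. access 81: MISS, evict 41. Cache (LRU->MRU): [3 80 53 43 77 81]
  18. access 80: HIT. Cache (LRU->MRU): [3 53 43 77 81 80]
  19. access 47: MISS, evict 3. Cache (LRU->MRU): [53 43 77 81 80 47]
  20. access 3: MISS, evict 53. Cache (LRU->MRU): [43 77 81 80 47 3]
  21. access 47: HIT. Cache (LRU->MRU): [43 77 81 80 3 47]
  22. access 77: HIT. Cache (LRU->MRU): [43 81 80 3 47 77]
  23. access 81: HIT. Cache (LRU->MRU): [43 80 3 47 77 81]
  24. access 77: HIT. Cache (LRU->MRU): [43 80 3 47 81 77]
  25. access 53: MISS, evict 43. Cache (LRU->MRU): [80 3 47 81 77 53]
  26. access 3: HIT. Cache (LRU->MRU): [80 47 81 77 53 3]
  27. access 47: HIT. Cache (LRU->MRU): [80 81 77 53 3 47]
  28. access 29: MISS, evict 80. Cache (LRU->MRU): [81 77 53 3 47 29]
  29. access 97: MISS, evict 81. Cache (LRU->MRU): [77 53 3 47 29 97]
  30. access 81: MISS, evict 77. Cache (LRU->MRU): [53 3 47 29 97 81]
  31. access 53: HIT. Cache (LRU->MRU): [3 47 29 97 81 53]
  32. access 83: MISS, evict 3. Cache (LRU->MRU): [47 29 97 81 53 83]
  33. access 81: HIT. Cache (LRU->MRU): [47 29 97 53 83 81]
Total: 17 hits, 16 misses, 10 evictions

Answer: 29 47 53 81 83 97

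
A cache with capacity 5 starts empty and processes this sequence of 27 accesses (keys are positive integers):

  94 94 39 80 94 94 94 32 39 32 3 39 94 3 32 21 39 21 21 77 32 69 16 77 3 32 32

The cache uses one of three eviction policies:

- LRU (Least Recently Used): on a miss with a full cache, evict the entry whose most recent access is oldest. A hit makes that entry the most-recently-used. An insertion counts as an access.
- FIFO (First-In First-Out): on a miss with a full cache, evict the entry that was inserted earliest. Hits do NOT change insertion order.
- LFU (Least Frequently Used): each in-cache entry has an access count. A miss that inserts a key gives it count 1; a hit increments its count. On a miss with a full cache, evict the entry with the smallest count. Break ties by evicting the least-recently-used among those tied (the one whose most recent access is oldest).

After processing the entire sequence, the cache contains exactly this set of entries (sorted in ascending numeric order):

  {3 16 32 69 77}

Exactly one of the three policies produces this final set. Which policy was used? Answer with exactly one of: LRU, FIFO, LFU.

Simulating under each policy and comparing final sets:
  LRU: final set = {3 16 32 69 77} -> MATCHES target
  FIFO: final set = {16 21 32 69 77} -> differs
  LFU: final set = {3 21 32 39 94} -> differs
Only LRU produces the target set.

Answer: LRU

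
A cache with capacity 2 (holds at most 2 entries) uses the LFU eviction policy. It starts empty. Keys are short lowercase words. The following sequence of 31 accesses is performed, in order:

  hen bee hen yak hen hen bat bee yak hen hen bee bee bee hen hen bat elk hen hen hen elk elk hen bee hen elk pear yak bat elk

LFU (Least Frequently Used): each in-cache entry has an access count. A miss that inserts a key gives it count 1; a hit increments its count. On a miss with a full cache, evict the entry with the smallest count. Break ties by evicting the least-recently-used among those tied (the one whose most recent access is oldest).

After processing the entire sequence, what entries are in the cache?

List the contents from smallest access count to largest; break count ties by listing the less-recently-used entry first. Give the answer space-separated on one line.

LFU simulation (capacity=2):
  1. access hen: MISS. Cache: [hen(c=1)]
  2. access bee: MISS. Cache: [hen(c=1) bee(c=1)]
  3. access hen: HIT, count now 2. Cache: [bee(c=1) hen(c=2)]
  4. access yak: MISS, evict bee(c=1). Cache: [yak(c=1) hen(c=2)]
  5. access hen: HIT, count now 3. Cache: [yak(c=1) hen(c=3)]
  6. access hen: HIT, count now 4. Cache: [yak(c=1) hen(c=4)]
  7. access bat: MISS, evict yak(c=1). Cache: [bat(c=1) hen(c=4)]
  8. access bee: MISS, evict bat(c=1). Cache: [bee(c=1) hen(c=4)]
  9. access yak: MISS, evict bee(c=1). Cache: [yak(c=1) hen(c=4)]
  10. access hen: HIT, count now 5. Cache: [yak(c=1) hen(c=5)]
  11. access hen: HIT, count now 6. Cache: [yak(c=1) hen(c=6)]
  12. access bee: MISS, evict yak(c=1). Cache: [bee(c=1) hen(c=6)]
  13. access bee: HIT, count now 2. Cache: [bee(c=2) hen(c=6)]
  14. access bee: HIT, count now 3. Cache: [bee(c=3) hen(c=6)]
  15. access hen: HIT, count now 7. Cache: [bee(c=3) hen(c=7)]
  16. access hen: HIT, count now 8. Cache: [bee(c=3) hen(c=8)]
  17. access bat: MISS, evict bee(c=3). Cache: [bat(c=1) hen(c=8)]
  18. access elk: MISS, evict bat(c=1). Cache: [elk(c=1) hen(c=8)]
  19. access hen: HIT, count now 9. Cache: [elk(c=1) hen(c=9)]
  20. access hen: HIT, count now 10. Cache: [elk(c=1) hen(c=10)]
  21. access hen: HIT, count now 11. Cache: [elk(c=1) hen(c=11)]
  22. access elk: HIT, count now 2. Cache: [elk(c=2) hen(c=11)]
  23. access elk: HIT, count now 3. Cache: [elk(c=3) hen(c=11)]
  24. access hen: HIT, count now 12. Cache: [elk(c=3) hen(c=12)]
  25. access bee: MISS, evict elk(c=3). Cache: [bee(c=1) hen(c=12)]
  26. access hen: HIT, count now 13. Cache: [bee(c=1) hen(c=13)]
  27. access elk: MISS, evict bee(c=1). Cache: [elk(c=1) hen(c=13)]
  28. access pear: MISS, evict elk(c=1). Cache: [pear(c=1) hen(c=13)]
  29. access yak: MISS, evict pear(c=1). Cache: [yak(c=1) hen(c=13)]
  30. access bat: MISS, evict yak(c=1). Cache: [bat(c=1) hen(c=13)]
  31. access elk: MISS, evict bat(c=1). Cache: [elk(c=1) hen(c=13)]
Total: 16 hits, 15 misses, 13 evictions

Answer: elk hen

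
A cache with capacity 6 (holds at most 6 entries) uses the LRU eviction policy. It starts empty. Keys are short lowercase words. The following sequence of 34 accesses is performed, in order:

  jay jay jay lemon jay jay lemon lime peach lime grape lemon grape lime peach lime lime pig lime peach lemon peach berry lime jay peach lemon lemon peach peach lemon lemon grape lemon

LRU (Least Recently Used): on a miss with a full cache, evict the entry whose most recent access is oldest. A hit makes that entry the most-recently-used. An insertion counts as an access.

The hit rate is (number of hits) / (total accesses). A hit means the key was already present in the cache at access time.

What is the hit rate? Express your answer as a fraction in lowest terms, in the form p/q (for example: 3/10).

LRU simulation (capacity=6):
  1. access jay: MISS. Cache (LRU->MRU): [jay]
  2. access jay: HIT. Cache (LRU->MRU): [jay]
  3. access jay: HIT. Cache (LRU->MRU): [jay]
  4. access lemon: MISS. Cache (LRU->MRU): [jay lemon]
  5. access jay: HIT. Cache (LRU->MRU): [lemon jay]
  6. access jay: HIT. Cache (LRU->MRU): [lemon jay]
  7. access lemon: HIT. Cache (LRU->MRU): [jay lemon]
  8. access lime: MISS. Cache (LRU->MRU): [jay lemon lime]
  9. access peach: MISS. Cache (LRU->MRU): [jay lemon lime peach]
  10. access lime: HIT. Cache (LRU->MRU): [jay lemon peach lime]
  11. access grape: MISS. Cache (LRU->MRU): [jay lemon peach lime grape]
  12. access lemon: HIT. Cache (LRU->MRU): [jay peach lime grape lemon]
  13. access grape: HIT. Cache (LRU->MRU): [jay peach lime lemon grape]
  14. access lime: HIT. Cache (LRU->MRU): [jay peach lemon grape lime]
  15. access peach: HIT. Cache (LRU->MRU): [jay lemon grape lime peach]
  16. access lime: HIT. Cache (LRU->MRU): [jay lemon grape peach lime]
  17. access lime: HIT. Cache (LRU->MRU): [jay lemon grape peach lime]
  18. access pig: MISS. Cache (LRU->MRU): [jay lemon grape peach lime pig]
  19. access lime: HIT. Cache (LRU->MRU): [jay lemon grape peach pig lime]
  20. access peach: HIT. Cache (LRU->MRU): [jay lemon grape pig lime peach]
  21. access lemon: HIT. Cache (LRU->MRU): [jay grape pig lime peach lemon]
  22. access peach: HIT. Cache (LRU->MRU): [jay grape pig lime lemon peach]
  23. access berry: MISS, evict jay. Cache (LRU->MRU): [grape pig lime lemon peach berry]
  24. access lime: HIT. Cache (LRU->MRU): [grape pig lemon peach berry lime]
  25. access jay: MISS, evict grape. Cache (LRU->MRU): [pig lemon peach berry lime jay]
  26. access peach: HIT. Cache (LRU->MRU): [pig lemon berry lime jay peach]
  27. access lemon: HIT. Cache (LRU->MRU): [pig berry lime jay peach lemon]
  28. access lemon: HIT. Cache (LRU->MRU): [pig berry lime jay peach lemon]
  29. access peach: HIT. Cache (LRU->MRU): [pig berry lime jay lemon peach]
  30. access peach: HIT. Cache (LRU->MRU): [pig berry lime jay lemon peach]
  31. access lemon: HIT. Cache (LRU->MRU): [pig berry lime jay peach lemon]
  32. access lemon: HIT. Cache (LRU->MRU): [pig berry lime jay peach lemon]
  33. access grape: MISS, evict pig. Cache (LRU->MRU): [berry lime jay peach lemon grape]
  34. access lemon: HIT. Cache (LRU->MRU): [berry lime jay peach grape lemon]
Total: 25 hits, 9 misses, 3 evictions

Hit rate = 25/34

Answer: 25/34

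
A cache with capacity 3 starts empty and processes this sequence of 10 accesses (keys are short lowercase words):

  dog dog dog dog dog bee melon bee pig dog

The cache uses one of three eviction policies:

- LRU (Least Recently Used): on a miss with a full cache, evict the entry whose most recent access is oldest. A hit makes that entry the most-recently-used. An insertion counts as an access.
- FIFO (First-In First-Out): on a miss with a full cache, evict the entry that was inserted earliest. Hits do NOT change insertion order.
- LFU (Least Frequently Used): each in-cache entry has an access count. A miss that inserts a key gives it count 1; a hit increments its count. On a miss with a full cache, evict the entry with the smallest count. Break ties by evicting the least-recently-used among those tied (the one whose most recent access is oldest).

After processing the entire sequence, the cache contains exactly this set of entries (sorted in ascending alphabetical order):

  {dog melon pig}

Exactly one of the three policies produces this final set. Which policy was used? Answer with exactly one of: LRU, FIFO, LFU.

Answer: FIFO

Derivation:
Simulating under each policy and comparing final sets:
  LRU: final set = {bee dog pig} -> differs
  FIFO: final set = {dog melon pig} -> MATCHES target
  LFU: final set = {bee dog pig} -> differs
Only FIFO produces the target set.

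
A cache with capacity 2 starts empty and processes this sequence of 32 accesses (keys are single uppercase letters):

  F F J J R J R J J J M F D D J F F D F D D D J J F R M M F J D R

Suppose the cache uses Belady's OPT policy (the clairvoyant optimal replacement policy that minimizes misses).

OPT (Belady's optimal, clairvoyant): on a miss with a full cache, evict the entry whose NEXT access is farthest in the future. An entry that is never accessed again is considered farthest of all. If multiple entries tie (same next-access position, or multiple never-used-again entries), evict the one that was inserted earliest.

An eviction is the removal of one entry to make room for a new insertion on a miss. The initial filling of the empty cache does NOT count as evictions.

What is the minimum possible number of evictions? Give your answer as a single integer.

OPT (Belady) simulation (capacity=2):
  1. access F: MISS. Cache: [F]
  2. access F: HIT. Next use of F: step 12. Cache: [F]
  3. access J: MISS. Cache: [F J]
  4. access J: HIT. Next use of J: step 6. Cache: [F J]
  5. access R: MISS, evict F (next use: step 12). Cache: [J R]
  6. access J: HIT. Next use of J: step 8. Cache: [J R]
  7. access R: HIT. Next use of R: step 26. Cache: [J R]
  8. access J: HIT. Next use of J: step 9. Cache: [J R]
  9. access J: HIT. Next use of J: step 10. Cache: [J R]
  10. access J: HIT. Next use of J: step 15. Cache: [J R]
  11. access M: MISS, evict R (next use: step 26). Cache: [J M]
  12. access F: MISS, evict M (next use: step 27). Cache: [J F]
  13. access D: MISS, evict F (next use: step 16). Cache: [J D]
  14. access D: HIT. Next use of D: step 18. Cache: [J D]
  15. access J: HIT. Next use of J: step 23. Cache: [J D]
  16. access F: MISS, evict J (next use: step 23). Cache: [D F]
  17. access F: HIT. Next use of F: step 19. Cache: [D F]
  18. access D: HIT. Next use of D: step 20. Cache: [D F]
  19. access F: HIT. Next use of F: step 25. Cache: [D F]
  20. access D: HIT. Next use of D: step 21. Cache: [D F]
  21. access D: HIT. Next use of D: step 22. Cache: [D F]
  22. access D: HIT. Next use of D: step 31. Cache: [D F]
  23. access J: MISS, evict D (next use: step 31). Cache: [F J]
  24. access J: HIT. Next use of J: step 30. Cache: [F J]
  25. access F: HIT. Next use of F: step 29. Cache: [F J]
  26. access R: MISS, evict J (next use: step 30). Cache: [F R]
  27. access M: MISS, evict R (next use: step 32). Cache: [F M]
  28. access M: HIT. Next use of M: never. Cache: [F M]
  29. access F: HIT. Next use of F: never. Cache: [F M]
  30. access J: MISS, evict F (next use: never). Cache: [M J]
  31. access D: MISS, evict M (next use: never). Cache: [J D]
  32. access R: MISS, evict J (next use: never). Cache: [D R]
Total: 19 hits, 13 misses, 11 evictions

Answer: 11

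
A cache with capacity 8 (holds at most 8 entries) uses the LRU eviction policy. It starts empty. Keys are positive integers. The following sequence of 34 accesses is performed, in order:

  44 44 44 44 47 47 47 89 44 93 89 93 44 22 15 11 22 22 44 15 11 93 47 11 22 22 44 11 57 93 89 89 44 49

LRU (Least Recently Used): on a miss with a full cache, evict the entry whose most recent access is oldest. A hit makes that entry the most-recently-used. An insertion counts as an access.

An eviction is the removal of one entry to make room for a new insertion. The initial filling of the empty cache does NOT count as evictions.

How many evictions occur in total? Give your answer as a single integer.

Answer: 1

Derivation:
LRU simulation (capacity=8):
  1. access 44: MISS. Cache (LRU->MRU): [44]
  2. access 44: HIT. Cache (LRU->MRU): [44]
  3. access 44: HIT. Cache (LRU->MRU): [44]
  4. access 44: HIT. Cache (LRU->MRU): [44]
  5. access 47: MISS. Cache (LRU->MRU): [44 47]
  6. access 47: HIT. Cache (LRU->MRU): [44 47]
  7. access 47: HIT. Cache (LRU->MRU): [44 47]
  8. access 89: MISS. Cache (LRU->MRU): [44 47 89]
  9. access 44: HIT. Cache (LRU->MRU): [47 89 44]
  10. access 93: MISS. Cache (LRU->MRU): [47 89 44 93]
  11. access 89: HIT. Cache (LRU->MRU): [47 44 93 89]
  12. access 93: HIT. Cache (LRU->MRU): [47 44 89 93]
  13. access 44: HIT. Cache (LRU->MRU): [47 89 93 44]
  14. access 22: MISS. Cache (LRU->MRU): [47 89 93 44 22]
  15. access 15: MISS. Cache (LRU->MRU): [47 89 93 44 22 15]
  16. access 11: MISS. Cache (LRU->MRU): [47 89 93 44 22 15 11]
  17. access 22: HIT. Cache (LRU->MRU): [47 89 93 44 15 11 22]
  18. access 22: HIT. Cache (LRU->MRU): [47 89 93 44 15 11 22]
  19. access 44: HIT. Cache (LRU->MRU): [47 89 93 15 11 22 44]
  20. access 15: HIT. Cache (LRU->MRU): [47 89 93 11 22 44 15]
  21. access 11: HIT. Cache (LRU->MRU): [47 89 93 22 44 15 11]
  22. access 93: HIT. Cache (LRU->MRU): [47 89 22 44 15 11 93]
  23. access 47: HIT. Cache (LRU->MRU): [89 22 44 15 11 93 47]
  24. access 11: HIT. Cache (LRU->MRU): [89 22 44 15 93 47 11]
  25. access 22: HIT. Cache (LRU->MRU): [89 44 15 93 47 11 22]
  26. access 22: HIT. Cache (LRU->MRU): [89 44 15 93 47 11 22]
  27. access 44: HIT. Cache (LRU->MRU): [89 15 93 47 11 22 44]
  28. access 11: HIT. Cache (LRU->MRU): [89 15 93 47 22 44 11]
  29. access 57: MISS. Cache (LRU->MRU): [89 15 93 47 22 44 11 57]
  30. access 93: HIT. Cache (LRU->MRU): [89 15 47 22 44 11 57 93]
  31. access 89: HIT. Cache (LRU->MRU): [15 47 22 44 11 57 93 89]
  32. access 89: HIT. Cache (LRU->MRU): [15 47 22 44 11 57 93 89]
  33. access 44: HIT. Cache (LRU->MRU): [15 47 22 11 57 93 89 44]
  34. access 49: MISS, evict 15. Cache (LRU->MRU): [47 22 11 57 93 89 44 49]
Total: 25 hits, 9 misses, 1 evictions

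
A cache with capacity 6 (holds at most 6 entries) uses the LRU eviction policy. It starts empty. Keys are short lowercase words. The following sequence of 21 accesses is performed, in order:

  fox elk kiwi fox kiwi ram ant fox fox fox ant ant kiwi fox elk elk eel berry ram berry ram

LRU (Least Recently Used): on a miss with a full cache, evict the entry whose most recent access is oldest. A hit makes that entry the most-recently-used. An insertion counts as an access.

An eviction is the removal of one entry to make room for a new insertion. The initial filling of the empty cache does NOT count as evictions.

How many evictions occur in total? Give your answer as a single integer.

Answer: 2

Derivation:
LRU simulation (capacity=6):
  1. access fox: MISS. Cache (LRU->MRU): [fox]
  2. access elk: MISS. Cache (LRU->MRU): [fox elk]
  3. access kiwi: MISS. Cache (LRU->MRU): [fox elk kiwi]
  4. access fox: HIT. Cache (LRU->MRU): [elk kiwi fox]
  5. access kiwi: HIT. Cache (LRU->MRU): [elk fox kiwi]
  6. access ram: MISS. Cache (LRU->MRU): [elk fox kiwi ram]
  7. access ant: MISS. Cache (LRU->MRU): [elk fox kiwi ram ant]
  8. access fox: HIT. Cache (LRU->MRU): [elk kiwi ram ant fox]
  9. access fox: HIT. Cache (LRU->MRU): [elk kiwi ram ant fox]
  10. access fox: HIT. Cache (LRU->MRU): [elk kiwi ram ant fox]
  11. access ant: HIT. Cache (LRU->MRU): [elk kiwi ram fox ant]
  12. access ant: HIT. Cache (LRU->MRU): [elk kiwi ram fox ant]
  13. access kiwi: HIT. Cache (LRU->MRU): [elk ram fox ant kiwi]
  14. access fox: HIT. Cache (LRU->MRU): [elk ram ant kiwi fox]
  15. access elk: HIT. Cache (LRU->MRU): [ram ant kiwi fox elk]
  16. access elk: HIT. Cache (LRU->MRU): [ram ant kiwi fox elk]
  17. access eel: MISS. Cache (LRU->MRU): [ram ant kiwi fox elk eel]
  18. access berry: MISS, evict ram. Cache (LRU->MRU): [ant kiwi fox elk eel berry]
  19. access ram: MISS, evict ant. Cache (LRU->MRU): [kiwi fox elk eel berry ram]
  20. access berry: HIT. Cache (LRU->MRU): [kiwi fox elk eel ram berry]
  21. access ram: HIT. Cache (LRU->MRU): [kiwi fox elk eel berry ram]
Total: 13 hits, 8 misses, 2 evictions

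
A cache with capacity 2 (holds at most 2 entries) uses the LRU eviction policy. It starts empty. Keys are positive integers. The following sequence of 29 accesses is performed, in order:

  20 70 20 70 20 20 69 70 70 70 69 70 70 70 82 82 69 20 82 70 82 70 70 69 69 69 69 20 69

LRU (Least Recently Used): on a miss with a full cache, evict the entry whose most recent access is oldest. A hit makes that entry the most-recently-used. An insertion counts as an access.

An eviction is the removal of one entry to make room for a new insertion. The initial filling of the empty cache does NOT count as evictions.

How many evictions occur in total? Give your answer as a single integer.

LRU simulation (capacity=2):
  1. access 20: MISS. Cache (LRU->MRU): [20]
  2. access 70: MISS. Cache (LRU->MRU): [20 70]
  3. access 20: HIT. Cache (LRU->MRU): [70 20]
  4. access 70: HIT. Cache (LRU->MRU): [20 70]
  5. access 20: HIT. Cache (LRU->MRU): [70 20]
  6. access 20: HIT. Cache (LRU->MRU): [70 20]
  7. access 69: MISS, evict 70. Cache (LRU->MRU): [20 69]
  8. access 70: MISS, evict 20. Cache (LRU->MRU): [69 70]
  9. access 70: HIT. Cache (LRU->MRU): [69 70]
  10. access 70: HIT. Cache (LRU->MRU): [69 70]
  11. access 69: HIT. Cache (LRU->MRU): [70 69]
  12. access 70: HIT. Cache (LRU->MRU): [69 70]
  13. access 70: HIT. Cache (LRU->MRU): [69 70]
  14. access 70: HIT. Cache (LRU->MRU): [69 70]
  15. access 82: MISS, evict 69. Cache (LRU->MRU): [70 82]
  16. access 82: HIT. Cache (LRU->MRU): [70 82]
  17. access 69: MISS, evict 70. Cache (LRU->MRU): [82 69]
  18. access 20: MISS, evict 82. Cache (LRU->MRU): [69 20]
  19. access 82: MISS, evict 69. Cache (LRU->MRU): [20 82]
  20. access 70: MISS, evict 20. Cache (LRU->MRU): [82 70]
  21. access 82: HIT. Cache (LRU->MRU): [70 82]
  22. access 70: HIT. Cache (LRU->MRU): [82 70]
  23. access 70: HIT. Cache (LRU->MRU): [82 70]
  24. access 69: MISS, evict 82. Cache (LRU->MRU): [70 69]
  25. access 69: HIT. Cache (LRU->MRU): [70 69]
  26. access 69: HIT. Cache (LRU->MRU): [70 69]
  27. access 69: HIT. Cache (LRU->MRU): [70 69]
  28. access 20: MISS, evict 70. Cache (LRU->MRU): [69 20]
  29. access 69: HIT. Cache (LRU->MRU): [20 69]
Total: 18 hits, 11 misses, 9 evictions

Answer: 9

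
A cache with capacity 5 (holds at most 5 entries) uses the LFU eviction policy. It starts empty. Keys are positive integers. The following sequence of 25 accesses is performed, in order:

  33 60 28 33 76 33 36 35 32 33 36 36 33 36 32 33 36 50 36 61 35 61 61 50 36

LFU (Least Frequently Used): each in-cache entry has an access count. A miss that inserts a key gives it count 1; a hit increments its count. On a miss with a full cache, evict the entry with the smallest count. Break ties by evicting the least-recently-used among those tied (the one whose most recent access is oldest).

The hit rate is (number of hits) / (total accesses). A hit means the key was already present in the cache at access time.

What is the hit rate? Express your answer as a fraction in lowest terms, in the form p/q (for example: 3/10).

Answer: 14/25

Derivation:
LFU simulation (capacity=5):
  1. access 33: MISS. Cache: [33(c=1)]
  2. access 60: MISS. Cache: [33(c=1) 60(c=1)]
  3. access 28: MISS. Cache: [33(c=1) 60(c=1) 28(c=1)]
  4. access 33: HIT, count now 2. Cache: [60(c=1) 28(c=1) 33(c=2)]
  5. access 76: MISS. Cache: [60(c=1) 28(c=1) 76(c=1) 33(c=2)]
  6. access 33: HIT, count now 3. Cache: [60(c=1) 28(c=1) 76(c=1) 33(c=3)]
  7. access 36: MISS. Cache: [60(c=1) 28(c=1) 76(c=1) 36(c=1) 33(c=3)]
  8. access 35: MISS, evict 60(c=1). Cache: [28(c=1) 76(c=1) 36(c=1) 35(c=1) 33(c=3)]
  9. access 32: MISS, evict 28(c=1). Cache: [76(c=1) 36(c=1) 35(c=1) 32(c=1) 33(c=3)]
  10. access 33: HIT, count now 4. Cache: [76(c=1) 36(c=1) 35(c=1) 32(c=1) 33(c=4)]
  11. access 36: HIT, count now 2. Cache: [76(c=1) 35(c=1) 32(c=1) 36(c=2) 33(c=4)]
  12. access 36: HIT, count now 3. Cache: [76(c=1) 35(c=1) 32(c=1) 36(c=3) 33(c=4)]
  13. access 33: HIT, count now 5. Cache: [76(c=1) 35(c=1) 32(c=1) 36(c=3) 33(c=5)]
  14. access 36: HIT, count now 4. Cache: [76(c=1) 35(c=1) 32(c=1) 36(c=4) 33(c=5)]
  15. access 32: HIT, count now 2. Cache: [76(c=1) 35(c=1) 32(c=2) 36(c=4) 33(c=5)]
  16. access 33: HIT, count now 6. Cache: [76(c=1) 35(c=1) 32(c=2) 36(c=4) 33(c=6)]
  17. access 36: HIT, count now 5. Cache: [76(c=1) 35(c=1) 32(c=2) 36(c=5) 33(c=6)]
  18. access 50: MISS, evict 76(c=1). Cache: [35(c=1) 50(c=1) 32(c=2) 36(c=5) 33(c=6)]
  19. access 36: HIT, count now 6. Cache: [35(c=1) 50(c=1) 32(c=2) 33(c=6) 36(c=6)]
  20. access 61: MISS, evict 35(c=1). Cache: [50(c=1) 61(c=1) 32(c=2) 33(c=6) 36(c=6)]
  21. access 35: MISS, evict 50(c=1). Cache: [61(c=1) 35(c=1) 32(c=2) 33(c=6) 36(c=6)]
  22. access 61: HIT, count now 2. Cache: [35(c=1) 32(c=2) 61(c=2) 33(c=6) 36(c=6)]
  23. access 61: HIT, count now 3. Cache: [35(c=1) 32(c=2) 61(c=3) 33(c=6) 36(c=6)]
  24. access 50: MISS, evict 35(c=1). Cache: [50(c=1) 32(c=2) 61(c=3) 33(c=6) 36(c=6)]
  25. access 36: HIT, count now 7. Cache: [50(c=1) 32(c=2) 61(c=3) 33(c=6) 36(c=7)]
Total: 14 hits, 11 misses, 6 evictions

Hit rate = 14/25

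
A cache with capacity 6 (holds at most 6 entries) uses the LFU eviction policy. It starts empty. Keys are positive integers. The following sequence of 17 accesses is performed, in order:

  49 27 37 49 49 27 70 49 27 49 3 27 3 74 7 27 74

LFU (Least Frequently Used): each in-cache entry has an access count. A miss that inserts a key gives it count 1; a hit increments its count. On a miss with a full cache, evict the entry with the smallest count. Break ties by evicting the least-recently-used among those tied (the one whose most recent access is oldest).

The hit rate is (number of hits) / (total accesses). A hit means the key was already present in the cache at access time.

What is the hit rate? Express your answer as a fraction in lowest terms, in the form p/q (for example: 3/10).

LFU simulation (capacity=6):
  1. access 49: MISS. Cache: [49(c=1)]
  2. access 27: MISS. Cache: [49(c=1) 27(c=1)]
  3. access 37: MISS. Cache: [49(c=1) 27(c=1) 37(c=1)]
  4. access 49: HIT, count now 2. Cache: [27(c=1) 37(c=1) 49(c=2)]
  5. access 49: HIT, count now 3. Cache: [27(c=1) 37(c=1) 49(c=3)]
  6. access 27: HIT, count now 2. Cache: [37(c=1) 27(c=2) 49(c=3)]
  7. access 70: MISS. Cache: [37(c=1) 70(c=1) 27(c=2) 49(c=3)]
  8. access 49: HIT, count now 4. Cache: [37(c=1) 70(c=1) 27(c=2) 49(c=4)]
  9. access 27: HIT, count now 3. Cache: [37(c=1) 70(c=1) 27(c=3) 49(c=4)]
  10. access 49: HIT, count now 5. Cache: [37(c=1) 70(c=1) 27(c=3) 49(c=5)]
  11. access 3: MISS. Cache: [37(c=1) 70(c=1) 3(c=1) 27(c=3) 49(c=5)]
  12. access 27: HIT, count now 4. Cache: [37(c=1) 70(c=1) 3(c=1) 27(c=4) 49(c=5)]
  13. access 3: HIT, count now 2. Cache: [37(c=1) 70(c=1) 3(c=2) 27(c=4) 49(c=5)]
  14. access 74: MISS. Cache: [37(c=1) 70(c=1) 74(c=1) 3(c=2) 27(c=4) 49(c=5)]
  15. access 7: MISS, evict 37(c=1). Cache: [70(c=1) 74(c=1) 7(c=1) 3(c=2) 27(c=4) 49(c=5)]
  16. access 27: HIT, count now 5. Cache: [70(c=1) 74(c=1) 7(c=1) 3(c=2) 49(c=5) 27(c=5)]
  17. access 74: HIT, count now 2. Cache: [70(c=1) 7(c=1) 3(c=2) 74(c=2) 49(c=5) 27(c=5)]
Total: 10 hits, 7 misses, 1 evictions

Hit rate = 10/17

Answer: 10/17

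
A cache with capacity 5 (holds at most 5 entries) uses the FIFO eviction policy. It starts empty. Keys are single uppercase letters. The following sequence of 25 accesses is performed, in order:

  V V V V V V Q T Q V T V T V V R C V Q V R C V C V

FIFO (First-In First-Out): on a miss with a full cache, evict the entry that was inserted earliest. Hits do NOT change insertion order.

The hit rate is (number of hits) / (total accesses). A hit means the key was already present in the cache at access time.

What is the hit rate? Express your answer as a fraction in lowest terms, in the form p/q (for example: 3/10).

Answer: 4/5

Derivation:
FIFO simulation (capacity=5):
  1. access V: MISS. Cache (old->new): [V]
  2. access V: HIT. Cache (old->new): [V]
  3. access V: HIT. Cache (old->new): [V]
  4. access V: HIT. Cache (old->new): [V]
  5. access V: HIT. Cache (old->new): [V]
  6. access V: HIT. Cache (old->new): [V]
  7. access Q: MISS. Cache (old->new): [V Q]
  8. access T: MISS. Cache (old->new): [V Q T]
  9. access Q: HIT. Cache (old->new): [V Q T]
  10. access V: HIT. Cache (old->new): [V Q T]
  11. access T: HIT. Cache (old->new): [V Q T]
  12. access V: HIT. Cache (old->new): [V Q T]
  13. access T: HIT. Cache (old->new): [V Q T]
  14. access V: HIT. Cache (old->new): [V Q T]
  15. access V: HIT. Cache (old->new): [V Q T]
  16. access R: MISS. Cache (old->new): [V Q T R]
  17. access C: MISS. Cache (old->new): [V Q T R C]
  18. access V: HIT. Cache (old->new): [V Q T R C]
  19. access Q: HIT. Cache (old->new): [V Q T R C]
  20. access V: HIT. Cache (old->new): [V Q T R C]
  21. access R: HIT. Cache (old->new): [V Q T R C]
  22. access C: HIT. Cache (old->new): [V Q T R C]
  23. access V: HIT. Cache (old->new): [V Q T R C]
  24. access C: HIT. Cache (old->new): [V Q T R C]
  25. access V: HIT. Cache (old->new): [V Q T R C]
Total: 20 hits, 5 misses, 0 evictions

Hit rate = 20/25 = 4/5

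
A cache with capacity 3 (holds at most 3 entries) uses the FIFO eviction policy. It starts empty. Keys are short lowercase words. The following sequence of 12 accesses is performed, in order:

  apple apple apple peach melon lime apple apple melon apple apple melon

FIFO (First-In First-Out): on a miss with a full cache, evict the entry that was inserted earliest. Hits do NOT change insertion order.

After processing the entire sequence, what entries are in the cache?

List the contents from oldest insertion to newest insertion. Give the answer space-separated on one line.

Answer: melon lime apple

Derivation:
FIFO simulation (capacity=3):
  1. access apple: MISS. Cache (old->new): [apple]
  2. access apple: HIT. Cache (old->new): [apple]
  3. access apple: HIT. Cache (old->new): [apple]
  4. access peach: MISS. Cache (old->new): [apple peach]
  5. access melon: MISS. Cache (old->new): [apple peach melon]
  6. access lime: MISS, evict apple. Cache (old->new): [peach melon lime]
  7. access apple: MISS, evict peach. Cache (old->new): [melon lime apple]
  8. access apple: HIT. Cache (old->new): [melon lime apple]
  9. access melon: HIT. Cache (old->new): [melon lime apple]
  10. access apple: HIT. Cache (old->new): [melon lime apple]
  11. access apple: HIT. Cache (old->new): [melon lime apple]
  12. access melon: HIT. Cache (old->new): [melon lime apple]
Total: 7 hits, 5 misses, 2 evictions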